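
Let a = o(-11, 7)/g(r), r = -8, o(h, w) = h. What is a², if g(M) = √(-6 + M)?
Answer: -121/14 ≈ -8.6429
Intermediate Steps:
a = 11*I*√14/14 (a = -11/√(-6 - 8) = -11*(-I*√14/14) = -(-11)*I*√14/14 = 11*I*√14/14 ≈ 2.9399*I)
a² = (11*I*√14/14)² = -121/14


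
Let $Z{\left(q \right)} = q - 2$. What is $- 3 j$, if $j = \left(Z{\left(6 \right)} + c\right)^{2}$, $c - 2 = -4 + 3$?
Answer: $-75$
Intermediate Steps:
$c = 1$ ($c = 2 + \left(-4 + 3\right) = 2 - 1 = 1$)
$Z{\left(q \right)} = -2 + q$
$j = 25$ ($j = \left(\left(-2 + 6\right) + 1\right)^{2} = \left(4 + 1\right)^{2} = 5^{2} = 25$)
$- 3 j = \left(-3\right) 25 = -75$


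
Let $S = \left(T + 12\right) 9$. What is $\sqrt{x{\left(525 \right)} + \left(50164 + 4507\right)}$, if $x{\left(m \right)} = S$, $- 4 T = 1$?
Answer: $\frac{\sqrt{219107}}{2} \approx 234.04$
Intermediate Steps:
$T = - \frac{1}{4}$ ($T = \left(- \frac{1}{4}\right) 1 = - \frac{1}{4} \approx -0.25$)
$S = \frac{423}{4}$ ($S = \left(- \frac{1}{4} + 12\right) 9 = \frac{47}{4} \cdot 9 = \frac{423}{4} \approx 105.75$)
$x{\left(m \right)} = \frac{423}{4}$
$\sqrt{x{\left(525 \right)} + \left(50164 + 4507\right)} = \sqrt{\frac{423}{4} + \left(50164 + 4507\right)} = \sqrt{\frac{423}{4} + 54671} = \sqrt{\frac{219107}{4}} = \frac{\sqrt{219107}}{2}$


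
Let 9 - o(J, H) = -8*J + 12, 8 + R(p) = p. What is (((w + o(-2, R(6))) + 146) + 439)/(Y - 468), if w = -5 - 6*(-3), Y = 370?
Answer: -579/98 ≈ -5.9082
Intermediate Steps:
R(p) = -8 + p
w = 13 (w = -5 + 18 = 13)
o(J, H) = -3 + 8*J (o(J, H) = 9 - (-8*J + 12) = 9 - (12 - 8*J) = 9 + (-12 + 8*J) = -3 + 8*J)
(((w + o(-2, R(6))) + 146) + 439)/(Y - 468) = (((13 + (-3 + 8*(-2))) + 146) + 439)/(370 - 468) = (((13 + (-3 - 16)) + 146) + 439)/(-98) = (((13 - 19) + 146) + 439)*(-1/98) = ((-6 + 146) + 439)*(-1/98) = (140 + 439)*(-1/98) = 579*(-1/98) = -579/98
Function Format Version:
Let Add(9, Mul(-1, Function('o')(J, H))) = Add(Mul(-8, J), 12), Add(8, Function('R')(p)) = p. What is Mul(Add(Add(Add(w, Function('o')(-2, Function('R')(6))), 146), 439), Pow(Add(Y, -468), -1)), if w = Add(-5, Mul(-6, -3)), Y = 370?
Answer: Rational(-579, 98) ≈ -5.9082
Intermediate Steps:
Function('R')(p) = Add(-8, p)
w = 13 (w = Add(-5, 18) = 13)
Function('o')(J, H) = Add(-3, Mul(8, J)) (Function('o')(J, H) = Add(9, Mul(-1, Add(Mul(-8, J), 12))) = Add(9, Mul(-1, Add(12, Mul(-8, J)))) = Add(9, Add(-12, Mul(8, J))) = Add(-3, Mul(8, J)))
Mul(Add(Add(Add(w, Function('o')(-2, Function('R')(6))), 146), 439), Pow(Add(Y, -468), -1)) = Mul(Add(Add(Add(13, Add(-3, Mul(8, -2))), 146), 439), Pow(Add(370, -468), -1)) = Mul(Add(Add(Add(13, Add(-3, -16)), 146), 439), Pow(-98, -1)) = Mul(Add(Add(Add(13, -19), 146), 439), Rational(-1, 98)) = Mul(Add(Add(-6, 146), 439), Rational(-1, 98)) = Mul(Add(140, 439), Rational(-1, 98)) = Mul(579, Rational(-1, 98)) = Rational(-579, 98)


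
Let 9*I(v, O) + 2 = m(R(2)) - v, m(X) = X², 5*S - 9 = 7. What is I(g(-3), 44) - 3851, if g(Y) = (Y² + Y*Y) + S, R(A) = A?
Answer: -57797/15 ≈ -3853.1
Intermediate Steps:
S = 16/5 (S = 9/5 + (⅕)*7 = 9/5 + 7/5 = 16/5 ≈ 3.2000)
g(Y) = 16/5 + 2*Y² (g(Y) = (Y² + Y*Y) + 16/5 = (Y² + Y²) + 16/5 = 2*Y² + 16/5 = 16/5 + 2*Y²)
I(v, O) = 2/9 - v/9 (I(v, O) = -2/9 + (2² - v)/9 = -2/9 + (4 - v)/9 = -2/9 + (4/9 - v/9) = 2/9 - v/9)
I(g(-3), 44) - 3851 = (2/9 - (16/5 + 2*(-3)²)/9) - 3851 = (2/9 - (16/5 + 2*9)/9) - 3851 = (2/9 - (16/5 + 18)/9) - 3851 = (2/9 - ⅑*106/5) - 3851 = (2/9 - 106/45) - 3851 = -32/15 - 3851 = -57797/15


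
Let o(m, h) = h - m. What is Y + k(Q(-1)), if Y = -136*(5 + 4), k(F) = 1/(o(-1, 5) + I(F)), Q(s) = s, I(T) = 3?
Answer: -11015/9 ≈ -1223.9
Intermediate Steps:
k(F) = ⅑ (k(F) = 1/((5 - 1*(-1)) + 3) = 1/((5 + 1) + 3) = 1/(6 + 3) = 1/9 = ⅑)
Y = -1224 (Y = -136*9 = -1224)
Y + k(Q(-1)) = -1224 + ⅑ = -11015/9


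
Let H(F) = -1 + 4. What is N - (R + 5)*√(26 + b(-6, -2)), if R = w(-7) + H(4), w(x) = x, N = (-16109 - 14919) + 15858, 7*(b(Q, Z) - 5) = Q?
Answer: -15170 - √1477/7 ≈ -15175.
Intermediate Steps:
b(Q, Z) = 5 + Q/7
N = -15170 (N = -31028 + 15858 = -15170)
H(F) = 3
R = -4 (R = -7 + 3 = -4)
N - (R + 5)*√(26 + b(-6, -2)) = -15170 - (-4 + 5)*√(26 + (5 + (⅐)*(-6))) = -15170 - √(26 + (5 - 6/7)) = -15170 - √(26 + 29/7) = -15170 - √(211/7) = -15170 - √1477/7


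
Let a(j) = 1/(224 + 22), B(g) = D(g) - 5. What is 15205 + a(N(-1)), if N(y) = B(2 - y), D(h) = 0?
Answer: 3740431/246 ≈ 15205.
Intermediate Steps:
B(g) = -5 (B(g) = 0 - 5 = -5)
N(y) = -5
a(j) = 1/246
15205 + a(N(-1)) = 15205 + 1/246 = 3740431/246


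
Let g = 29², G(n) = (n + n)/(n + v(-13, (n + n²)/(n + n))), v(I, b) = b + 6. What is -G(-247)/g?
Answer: -19/11774 ≈ -0.0016137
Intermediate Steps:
v(I, b) = 6 + b
G(n) = 2*n/(6 + n + (n + n²)/(2*n)) (G(n) = (n + n)/(n + (6 + (n + n²)/(n + n))) = (2*n)/(n + (6 + (n + n²)/((2*n)))) = (2*n)/(n + (6 + (n + n²)*(1/(2*n)))) = (2*n)/(n + (6 + (n + n²)/(2*n))) = (2*n)/(6 + n + (n + n²)/(2*n)) = 2*n/(6 + n + (n + n²)/(2*n)))
g = 841
-G(-247)/g = -4*(-247)/(13 + 3*(-247))/841 = -4*(-247)/(13 - 741)/841 = -4*(-247)/(-728)/841 = -4*(-247)*(-1/728)/841 = -19/(14*841) = -1*19/11774 = -19/11774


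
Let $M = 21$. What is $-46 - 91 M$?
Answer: $-1957$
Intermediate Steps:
$-46 - 91 M = -46 - 1911 = -1957$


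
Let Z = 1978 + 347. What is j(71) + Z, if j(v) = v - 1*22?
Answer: 2374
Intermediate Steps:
j(v) = -22 + v (j(v) = v - 22 = -22 + v)
Z = 2325
j(71) + Z = (-22 + 71) + 2325 = 49 + 2325 = 2374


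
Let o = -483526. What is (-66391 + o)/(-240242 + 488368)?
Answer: -549917/248126 ≈ -2.2163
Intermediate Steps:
(-66391 + o)/(-240242 + 488368) = (-66391 - 483526)/(-240242 + 488368) = -549917/248126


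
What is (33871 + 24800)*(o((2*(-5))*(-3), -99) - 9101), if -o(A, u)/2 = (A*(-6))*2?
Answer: -491721651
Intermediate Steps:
o(A, u) = 24*A (o(A, u) = -2*A*(-6)*2 = -2*(-6*A)*2 = -(-24)*A = 24*A)
(33871 + 24800)*(o((2*(-5))*(-3), -99) - 9101) = (33871 + 24800)*(24*((2*(-5))*(-3)) - 9101) = 58671*(24*(-10*(-3)) - 9101) = 58671*(24*30 - 9101) = 58671*(720 - 9101) = 58671*(-8381) = -491721651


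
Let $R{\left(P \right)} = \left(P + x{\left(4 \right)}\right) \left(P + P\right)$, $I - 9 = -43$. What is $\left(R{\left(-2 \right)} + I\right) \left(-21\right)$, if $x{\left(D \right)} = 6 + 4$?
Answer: $1386$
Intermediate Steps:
$I = -34$ ($I = 9 - 43 = -34$)
$x{\left(D \right)} = 10$
$R{\left(P \right)} = 2 P \left(10 + P\right)$ ($R{\left(P \right)} = \left(P + 10\right) \left(P + P\right) = \left(10 + P\right) 2 P = 2 P \left(10 + P\right)$)
$\left(R{\left(-2 \right)} + I\right) \left(-21\right) = \left(2 \left(-2\right) \left(10 - 2\right) - 34\right) \left(-21\right) = \left(2 \left(-2\right) 8 - 34\right) \left(-21\right) = \left(-32 - 34\right) \left(-21\right) = \left(-66\right) \left(-21\right) = 1386$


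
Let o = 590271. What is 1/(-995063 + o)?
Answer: -1/404792 ≈ -2.4704e-6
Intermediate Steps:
1/(-995063 + o) = 1/(-995063 + 590271) = 1/(-404792) = -1/404792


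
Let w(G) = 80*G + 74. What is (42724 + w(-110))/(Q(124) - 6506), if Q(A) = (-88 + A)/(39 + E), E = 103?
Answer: -1206929/230954 ≈ -5.2258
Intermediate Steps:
w(G) = 74 + 80*G
Q(A) = -44/71 + A/142 (Q(A) = (-88 + A)/(39 + 103) = (-88 + A)/142 = (-88 + A)*(1/142) = -44/71 + A/142)
(42724 + w(-110))/(Q(124) - 6506) = (42724 + (74 + 80*(-110)))/((-44/71 + (1/142)*124) - 6506) = (42724 + (74 - 8800))/((-44/71 + 62/71) - 6506) = (42724 - 8726)/(18/71 - 6506) = 33998/(-461908/71) = 33998*(-71/461908) = -1206929/230954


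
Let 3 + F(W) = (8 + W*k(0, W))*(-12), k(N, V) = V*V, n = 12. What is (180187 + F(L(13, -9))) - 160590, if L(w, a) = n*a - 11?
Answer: 20241406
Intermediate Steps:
k(N, V) = V²
L(w, a) = -11 + 12*a (L(w, a) = 12*a - 11 = -11 + 12*a)
F(W) = -99 - 12*W³ (F(W) = -3 + (8 + W*W²)*(-12) = -3 + (8 + W³)*(-12) = -3 + (-96 - 12*W³) = -99 - 12*W³)
(180187 + F(L(13, -9))) - 160590 = (180187 + (-99 - 12*(-11 + 12*(-9))³)) - 160590 = (180187 + (-99 - 12*(-11 - 108)³)) - 160590 = (180187 + (-99 - 12*(-119)³)) - 160590 = (180187 + (-99 - 12*(-1685159))) - 160590 = (180187 + (-99 + 20221908)) - 160590 = (180187 + 20221809) - 160590 = 20401996 - 160590 = 20241406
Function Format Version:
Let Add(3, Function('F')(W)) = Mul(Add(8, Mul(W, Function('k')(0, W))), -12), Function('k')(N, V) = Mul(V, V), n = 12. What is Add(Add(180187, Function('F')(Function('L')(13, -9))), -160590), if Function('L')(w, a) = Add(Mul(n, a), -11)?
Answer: 20241406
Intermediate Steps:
Function('k')(N, V) = Pow(V, 2)
Function('L')(w, a) = Add(-11, Mul(12, a)) (Function('L')(w, a) = Add(Mul(12, a), -11) = Add(-11, Mul(12, a)))
Function('F')(W) = Add(-99, Mul(-12, Pow(W, 3))) (Function('F')(W) = Add(-3, Mul(Add(8, Mul(W, Pow(W, 2))), -12)) = Add(-3, Mul(Add(8, Pow(W, 3)), -12)) = Add(-3, Add(-96, Mul(-12, Pow(W, 3)))) = Add(-99, Mul(-12, Pow(W, 3))))
Add(Add(180187, Function('F')(Function('L')(13, -9))), -160590) = Add(Add(180187, Add(-99, Mul(-12, Pow(Add(-11, Mul(12, -9)), 3)))), -160590) = Add(Add(180187, Add(-99, Mul(-12, Pow(Add(-11, -108), 3)))), -160590) = Add(Add(180187, Add(-99, Mul(-12, Pow(-119, 3)))), -160590) = Add(Add(180187, Add(-99, Mul(-12, -1685159))), -160590) = Add(Add(180187, Add(-99, 20221908)), -160590) = Add(Add(180187, 20221809), -160590) = Add(20401996, -160590) = 20241406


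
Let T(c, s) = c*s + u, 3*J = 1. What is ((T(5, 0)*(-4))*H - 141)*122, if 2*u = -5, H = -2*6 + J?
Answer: -94306/3 ≈ -31435.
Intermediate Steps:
J = 1/3 (J = (1/3)*1 = 1/3 ≈ 0.33333)
H = -35/3 (H = -2*6 + 1/3 = -12 + 1/3 = -35/3 ≈ -11.667)
u = -5/2 (u = (1/2)*(-5) = -5/2 ≈ -2.5000)
T(c, s) = -5/2 + c*s (T(c, s) = c*s - 5/2 = -5/2 + c*s)
((T(5, 0)*(-4))*H - 141)*122 = (((-5/2 + 5*0)*(-4))*(-35/3) - 141)*122 = (((-5/2 + 0)*(-4))*(-35/3) - 141)*122 = (-5/2*(-4)*(-35/3) - 141)*122 = (10*(-35/3) - 141)*122 = (-350/3 - 141)*122 = -773/3*122 = -94306/3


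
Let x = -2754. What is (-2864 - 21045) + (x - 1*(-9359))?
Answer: -17304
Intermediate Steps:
(-2864 - 21045) + (x - 1*(-9359)) = (-2864 - 21045) + (-2754 - 1*(-9359)) = -23909 + (-2754 + 9359) = -23909 + 6605 = -17304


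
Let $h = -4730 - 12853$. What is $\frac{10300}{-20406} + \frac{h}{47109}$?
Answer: $- \frac{140670233}{160217709} \approx -0.87799$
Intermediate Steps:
$h = -17583$ ($h = -4730 - 12853 = -17583$)
$\frac{10300}{-20406} + \frac{h}{47109} = \frac{10300}{-20406} - \frac{17583}{47109} = 10300 \left(- \frac{1}{20406}\right) - \frac{5861}{15703} = - \frac{5150}{10203} - \frac{5861}{15703} = - \frac{140670233}{160217709}$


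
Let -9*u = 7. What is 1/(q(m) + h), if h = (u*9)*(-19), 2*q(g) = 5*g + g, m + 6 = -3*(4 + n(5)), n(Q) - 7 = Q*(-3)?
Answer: 1/151 ≈ 0.0066225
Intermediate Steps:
u = -7/9 (u = -1/9*7 = -7/9 ≈ -0.77778)
n(Q) = 7 - 3*Q (n(Q) = 7 + Q*(-3) = 7 - 3*Q)
m = 6 (m = -6 - 3*(4 + (7 - 3*5)) = -6 - 3*(4 + (7 - 15)) = -6 - 3*(4 - 8) = -6 - 3*(-4) = -6 + 12 = 6)
q(g) = 3*g (q(g) = (5*g + g)/2 = (6*g)/2 = 3*g)
h = 133 (h = -7/9*9*(-19) = -7*(-19) = 133)
1/(q(m) + h) = 1/(3*6 + 133) = 1/(18 + 133) = 1/151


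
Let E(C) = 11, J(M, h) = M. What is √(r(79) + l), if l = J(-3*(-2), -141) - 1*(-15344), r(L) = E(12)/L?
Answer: √95800219/79 ≈ 123.90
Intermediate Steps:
r(L) = 11/L
l = 15350 (l = -3*(-2) - 1*(-15344) = 6 + 15344 = 15350)
√(r(79) + l) = √(11/79 + 15350) = √(1212661/79) = √95800219/79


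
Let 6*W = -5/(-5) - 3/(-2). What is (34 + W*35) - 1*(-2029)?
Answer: 24931/12 ≈ 2077.6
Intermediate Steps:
W = 5/12 (W = (-5/(-5) - 3/(-2))/6 = (-5*(-1/5) - 3*(-1/2))/6 = (1 + 3/2)/6 = (1/6)*(5/2) = 5/12 ≈ 0.41667)
(34 + W*35) - 1*(-2029) = (34 + (5/12)*35) - 1*(-2029) = (34 + 175/12) + 2029 = 583/12 + 2029 = 24931/12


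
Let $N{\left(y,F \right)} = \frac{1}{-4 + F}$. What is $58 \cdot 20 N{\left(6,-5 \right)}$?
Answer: $- \frac{1160}{9} \approx -128.89$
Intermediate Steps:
$58 \cdot 20 N{\left(6,-5 \right)} = \frac{58 \cdot 20}{-4 - 5} = \frac{1160}{-9} = 1160 \left(- \frac{1}{9}\right) = - \frac{1160}{9}$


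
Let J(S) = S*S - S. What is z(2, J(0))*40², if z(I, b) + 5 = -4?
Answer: -14400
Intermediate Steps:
J(S) = S² - S
z(I, b) = -9 (z(I, b) = -5 - 4 = -9)
z(2, J(0))*40² = -9*40² = -9*1600 = -14400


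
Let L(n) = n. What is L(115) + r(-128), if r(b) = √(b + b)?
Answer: 115 + 16*I ≈ 115.0 + 16.0*I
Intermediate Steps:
r(b) = √2*√b (r(b) = √(2*b) = √2*√b)
L(115) + r(-128) = 115 + √2*√(-128) = 115 + √2*(8*I*√2) = 115 + 16*I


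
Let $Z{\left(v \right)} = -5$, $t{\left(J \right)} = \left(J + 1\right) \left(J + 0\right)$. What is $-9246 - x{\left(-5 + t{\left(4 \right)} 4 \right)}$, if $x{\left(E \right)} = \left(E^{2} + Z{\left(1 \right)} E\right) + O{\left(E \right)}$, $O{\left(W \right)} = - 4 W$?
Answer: $-14196$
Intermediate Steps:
$t{\left(J \right)} = J \left(1 + J\right)$ ($t{\left(J \right)} = \left(1 + J\right) J = J \left(1 + J\right)$)
$x{\left(E \right)} = E^{2} - 9 E$ ($x{\left(E \right)} = \left(E^{2} - 5 E\right) - 4 E = E^{2} - 9 E$)
$-9246 - x{\left(-5 + t{\left(4 \right)} 4 \right)} = -9246 - \left(-5 + 4 \left(1 + 4\right) 4\right) \left(-9 - \left(5 - 4 \left(1 + 4\right) 4\right)\right) = -9246 - \left(-5 + 4 \cdot 5 \cdot 4\right) \left(-9 - \left(5 - 4 \cdot 5 \cdot 4\right)\right) = -9246 - \left(-5 + 20 \cdot 4\right) \left(-9 + \left(-5 + 20 \cdot 4\right)\right) = -9246 - \left(-5 + 80\right) \left(-9 + \left(-5 + 80\right)\right) = -9246 - 75 \left(-9 + 75\right) = -9246 - 75 \cdot 66 = -9246 - 4950 = -14196$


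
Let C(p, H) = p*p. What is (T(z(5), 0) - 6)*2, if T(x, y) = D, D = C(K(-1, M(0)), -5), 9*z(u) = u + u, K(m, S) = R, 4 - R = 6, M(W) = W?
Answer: -4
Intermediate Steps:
R = -2 (R = 4 - 1*6 = 4 - 6 = -2)
K(m, S) = -2
C(p, H) = p²
z(u) = 2*u/9 (z(u) = (u + u)/9 = (2*u)/9 = 2*u/9)
D = 4 (D = (-2)² = 4)
T(x, y) = 4
(T(z(5), 0) - 6)*2 = (4 - 6)*2 = -2*2 = -4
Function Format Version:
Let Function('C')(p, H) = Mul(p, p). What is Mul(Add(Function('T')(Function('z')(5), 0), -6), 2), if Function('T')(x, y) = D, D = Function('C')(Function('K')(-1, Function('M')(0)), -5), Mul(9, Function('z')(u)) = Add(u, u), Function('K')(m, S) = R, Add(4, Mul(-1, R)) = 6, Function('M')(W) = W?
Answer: -4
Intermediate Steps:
R = -2 (R = Add(4, Mul(-1, 6)) = Add(4, -6) = -2)
Function('K')(m, S) = -2
Function('C')(p, H) = Pow(p, 2)
Function('z')(u) = Mul(Rational(2, 9), u) (Function('z')(u) = Mul(Rational(1, 9), Add(u, u)) = Mul(Rational(1, 9), Mul(2, u)) = Mul(Rational(2, 9), u))
D = 4 (D = Pow(-2, 2) = 4)
Function('T')(x, y) = 4
Mul(Add(Function('T')(Function('z')(5), 0), -6), 2) = Mul(Add(4, -6), 2) = Mul(-2, 2) = -4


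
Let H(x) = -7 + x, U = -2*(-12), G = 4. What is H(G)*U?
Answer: -72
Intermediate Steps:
U = 24
H(G)*U = (-7 + 4)*24 = -3*24 = -72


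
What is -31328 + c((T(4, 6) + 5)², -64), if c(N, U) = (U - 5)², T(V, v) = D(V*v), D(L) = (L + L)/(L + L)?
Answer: -26567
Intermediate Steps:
D(L) = 1 (D(L) = (2*L)/((2*L)) = (2*L)*(1/(2*L)) = 1)
T(V, v) = 1
c(N, U) = (-5 + U)²
-31328 + c((T(4, 6) + 5)², -64) = -31328 + (-5 - 64)² = -31328 + (-69)² = -31328 + 4761 = -26567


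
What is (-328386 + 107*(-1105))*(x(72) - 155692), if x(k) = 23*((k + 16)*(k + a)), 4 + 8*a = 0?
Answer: 4902112096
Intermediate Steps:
a = -½ (a = -½ + (⅛)*0 = -½ + 0 = -½ ≈ -0.50000)
x(k) = 23*(16 + k)*(-½ + k) (x(k) = 23*((k + 16)*(k - ½)) = 23*((16 + k)*(-½ + k)) = 23*(16 + k)*(-½ + k))
(-328386 + 107*(-1105))*(x(72) - 155692) = (-328386 + 107*(-1105))*((-184 + 23*72² + (713/2)*72) - 155692) = (-328386 - 118235)*((-184 + 23*5184 + 25668) - 155692) = -446621*((-184 + 119232 + 25668) - 155692) = -446621*(144716 - 155692) = -446621*(-10976) = 4902112096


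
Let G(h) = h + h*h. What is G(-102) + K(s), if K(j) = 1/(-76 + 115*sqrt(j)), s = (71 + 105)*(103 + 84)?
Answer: 1121000344531/108813856 + 1265*sqrt(17)/108813856 ≈ 10302.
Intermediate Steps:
G(h) = h + h**2
s = 32912 (s = 176*187 = 32912)
G(-102) + K(s) = -102*(1 - 102) + 1/(-76 + 115*sqrt(32912)) = -102*(-101) + 1/(-76 + 115*(44*sqrt(17))) = 10302 + 1/(-76 + 5060*sqrt(17))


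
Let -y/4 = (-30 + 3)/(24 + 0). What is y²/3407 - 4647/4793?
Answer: -62941083/65319004 ≈ -0.96360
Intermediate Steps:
y = 9/2 (y = -4*(-30 + 3)/(24 + 0) = -(-108)/24 = -4*(-9/8) = 9/2 ≈ 4.5000)
y²/3407 - 4647/4793 = (9/2)²/3407 - 4647/4793 = (81/4)*(1/3407) - 4647*1/4793 = 81/13628 - 4647/4793 = -62941083/65319004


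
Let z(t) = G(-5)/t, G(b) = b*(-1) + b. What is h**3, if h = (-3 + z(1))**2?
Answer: 729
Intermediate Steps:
G(b) = 0 (G(b) = -b + b = 0)
z(t) = 0 (z(t) = 0/t = 0)
h = 9 (h = (-3 + 0)**2 = (-3)**2 = 9)
h**3 = 9**3 = 729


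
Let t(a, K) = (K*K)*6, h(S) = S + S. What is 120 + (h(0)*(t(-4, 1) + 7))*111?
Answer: 120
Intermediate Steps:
h(S) = 2*S
t(a, K) = 6*K**2 (t(a, K) = K**2*6 = 6*K**2)
120 + (h(0)*(t(-4, 1) + 7))*111 = 120 + ((2*0)*(6*1**2 + 7))*111 = 120 + (0*(6*1 + 7))*111 = 120 + (0*(6 + 7))*111 = 120 + (0*13)*111 = 120 + 0*111 = 120 + 0 = 120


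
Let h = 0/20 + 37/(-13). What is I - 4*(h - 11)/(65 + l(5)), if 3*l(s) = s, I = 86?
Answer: 5644/65 ≈ 86.831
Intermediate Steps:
l(s) = s/3
h = -37/13 (h = 0*(1/20) + 37*(-1/13) = 0 - 37/13 = -37/13 ≈ -2.8462)
I - 4*(h - 11)/(65 + l(5)) = 86 - 4*(-37/13 - 11)/(65 + (⅓)*5) = 86 - (-720)/(13*(65 + 5/3)) = 86 - (-720)/(13*200/3) = 86 - (-720)*3/(13*200) = 86 - 4*(-27/130) = 86 + 54/65 = 5644/65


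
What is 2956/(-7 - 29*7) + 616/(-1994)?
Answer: -1505906/104685 ≈ -14.385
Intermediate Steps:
2956/(-7 - 29*7) + 616/(-1994) = 2956/(-7 - 203) + 616*(-1/1994) = 2956/(-210) - 308/997 = 2956*(-1/210) - 308/997 = -1478/105 - 308/997 = -1505906/104685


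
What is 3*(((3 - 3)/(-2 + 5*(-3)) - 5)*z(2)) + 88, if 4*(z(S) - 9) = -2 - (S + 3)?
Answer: -83/4 ≈ -20.750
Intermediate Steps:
z(S) = 31/4 - S/4 (z(S) = 9 + (-2 - (S + 3))/4 = 9 + (-2 - (3 + S))/4 = 9 + (-2 + (-3 - S))/4 = 9 + (-5 - S)/4 = 9 + (-5/4 - S/4) = 31/4 - S/4)
3*(((3 - 3)/(-2 + 5*(-3)) - 5)*z(2)) + 88 = 3*(((3 - 3)/(-2 + 5*(-3)) - 5)*(31/4 - ¼*2)) + 88 = 3*((0/(-2 - 15) - 5)*(31/4 - ½)) + 88 = 3*((0/(-17) - 5)*(29/4)) + 88 = 3*((0*(-1/17) - 5)*(29/4)) + 88 = 3*((0 - 5)*(29/4)) + 88 = 3*(-5*29/4) + 88 = 3*(-145/4) + 88 = -435/4 + 88 = -83/4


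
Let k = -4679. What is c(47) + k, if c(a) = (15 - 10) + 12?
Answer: -4662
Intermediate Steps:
c(a) = 17 (c(a) = 5 + 12 = 17)
c(47) + k = 17 - 4679 = -4662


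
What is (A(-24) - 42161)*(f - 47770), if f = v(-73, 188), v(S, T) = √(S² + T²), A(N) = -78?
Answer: 2017757030 - 42239*√40673 ≈ 2.0092e+9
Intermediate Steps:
f = √40673 (f = √((-73)² + 188²) = √(5329 + 35344) = √40673 ≈ 201.68)
(A(-24) - 42161)*(f - 47770) = (-78 - 42161)*(√40673 - 47770) = -42239*(-47770 + √40673) = 2017757030 - 42239*√40673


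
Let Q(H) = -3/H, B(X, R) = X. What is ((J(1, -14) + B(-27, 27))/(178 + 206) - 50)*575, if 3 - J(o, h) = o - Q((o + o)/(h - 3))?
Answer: -22079425/768 ≈ -28749.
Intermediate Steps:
J(o, h) = 3 - o - 3*(-3 + h)/(2*o) (J(o, h) = 3 - (o - (-3)/((o + o)/(h - 3))) = 3 - (o - (-3)/((2*o)/(-3 + h))) = 3 - (o - (-3)/(2*o/(-3 + h))) = 3 - (o - (-3)*(-3 + h)/(2*o)) = 3 - (o + 3*(-3 + h)/(2*o)) = 3 + (-o - 3*(-3 + h)/(2*o)) = 3 - o - 3*(-3 + h)/(2*o))
((J(1, -14) + B(-27, 27))/(178 + 206) - 50)*575 = (((½)*(9 - 3*(-14) + 2*1*(3 - 1*1))/1 - 27)/(178 + 206) - 50)*575 = (((½)*1*(9 + 42 + 2*1*(3 - 1)) - 27)/384 - 50)*575 = (((½)*1*(9 + 42 + 2*1*2) - 27)*(1/384) - 50)*575 = (((½)*1*(9 + 42 + 4) - 27)*(1/384) - 50)*575 = (((½)*1*55 - 27)*(1/384) - 50)*575 = ((55/2 - 27)*(1/384) - 50)*575 = ((½)*(1/384) - 50)*575 = (1/768 - 50)*575 = -38399/768*575 = -22079425/768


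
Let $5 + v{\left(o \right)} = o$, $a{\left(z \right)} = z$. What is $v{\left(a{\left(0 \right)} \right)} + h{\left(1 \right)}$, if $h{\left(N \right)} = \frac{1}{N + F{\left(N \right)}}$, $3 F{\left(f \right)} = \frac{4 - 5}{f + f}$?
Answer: $- \frac{19}{5} \approx -3.8$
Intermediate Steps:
$v{\left(o \right)} = -5 + o$
$F{\left(f \right)} = - \frac{1}{6 f}$ ($F{\left(f \right)} = \frac{\left(4 - 5\right) \frac{1}{f + f}}{3} = \frac{\left(-1\right) \frac{1}{2 f}}{3} = \frac{\left(- \frac{1}{2}\right) \frac{1}{f}}{3} = - \frac{1}{6 f}$)
$h{\left(N \right)} = \frac{1}{N - \frac{1}{6 N}}$
$v{\left(a{\left(0 \right)} \right)} + h{\left(1 \right)} = \left(-5 + 0\right) + 6 \cdot 1 \frac{1}{-1 + 6 \cdot 1^{2}} = -5 + 6 \cdot 1 \frac{1}{-1 + 6 \cdot 1} = -5 + 6 \cdot 1 \frac{1}{-1 + 6} = -5 + 6 \cdot 1 \cdot \frac{1}{5} = -5 + \frac{6}{5} = - \frac{19}{5}$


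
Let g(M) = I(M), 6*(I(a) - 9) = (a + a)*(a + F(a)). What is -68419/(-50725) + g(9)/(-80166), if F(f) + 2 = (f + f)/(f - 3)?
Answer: 1827633093/1355473450 ≈ 1.3483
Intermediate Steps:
F(f) = -2 + 2*f/(-3 + f) (F(f) = -2 + (f + f)/(f - 3) = -2 + (2*f)/(-3 + f) = -2 + 2*f/(-3 + f))
I(a) = 9 + a*(a + 6/(-3 + a))/3 (I(a) = 9 + ((a + a)*(a + 6/(-3 + a)))/6 = 9 + ((2*a)*(a + 6/(-3 + a)))/6 = 9 + (2*a*(a + 6/(-3 + a)))/6 = 9 + a*(a + 6/(-3 + a))/3)
g(M) = (6*M + (-3 + M)*(27 + M²))/(3*(-3 + M))
-68419/(-50725) + g(9)/(-80166) = -68419/(-50725) + ((6*9 + (-3 + 9)*(27 + 9²))/(3*(-3 + 9)))/(-80166) = -68419*(-1/50725) + ((⅓)*(54 + 6*(27 + 81))/6)*(-1/80166) = 68419/50725 + ((⅓)*(⅙)*(54 + 6*108))*(-1/80166) = 68419/50725 + ((⅓)*(⅙)*(54 + 648))*(-1/80166) = 68419/50725 + ((⅓)*(⅙)*702)*(-1/80166) = 68419/50725 + 39*(-1/80166) = 68419/50725 - 13/26722 = 1827633093/1355473450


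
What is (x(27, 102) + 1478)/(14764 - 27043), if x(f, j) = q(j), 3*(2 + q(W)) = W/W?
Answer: -4429/36837 ≈ -0.12023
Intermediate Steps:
q(W) = -5/3 (q(W) = -2 + (W/W)/3 = -2 + (1/3)*1 = -2 + 1/3 = -5/3)
x(f, j) = -5/3
(x(27, 102) + 1478)/(14764 - 27043) = (-5/3 + 1478)/(14764 - 27043) = (4429/3)/(-12279) = (4429/3)*(-1/12279) = -4429/36837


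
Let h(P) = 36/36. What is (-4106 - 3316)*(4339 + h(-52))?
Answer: -32211480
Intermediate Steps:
h(P) = 1 (h(P) = 36*(1/36) = 1)
(-4106 - 3316)*(4339 + h(-52)) = (-4106 - 3316)*(4339 + 1) = -7422*4340 = -32211480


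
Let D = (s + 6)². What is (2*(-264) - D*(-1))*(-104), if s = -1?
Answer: 52312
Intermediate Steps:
D = 25 (D = (-1 + 6)² = 5² = 25)
(2*(-264) - D*(-1))*(-104) = (2*(-264) - 1*25*(-1))*(-104) = (-528 - 25*(-1))*(-104) = (-528 + 25)*(-104) = -503*(-104) = 52312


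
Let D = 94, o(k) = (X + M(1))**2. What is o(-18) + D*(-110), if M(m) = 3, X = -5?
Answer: -10336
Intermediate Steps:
o(k) = 4 (o(k) = (-5 + 3)**2 = (-2)**2 = 4)
o(-18) + D*(-110) = 4 + 94*(-110) = 4 - 10340 = -10336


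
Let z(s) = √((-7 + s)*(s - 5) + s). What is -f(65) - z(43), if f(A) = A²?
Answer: -4225 - √1411 ≈ -4262.6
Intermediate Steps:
z(s) = √(s + (-7 + s)*(-5 + s)) (z(s) = √((-7 + s)*(-5 + s) + s) = √(s + (-7 + s)*(-5 + s)))
-f(65) - z(43) = -1*65² - √(35 + 43² - 11*43) = -1*4225 - √(35 + 1849 - 473) = -4225 - √1411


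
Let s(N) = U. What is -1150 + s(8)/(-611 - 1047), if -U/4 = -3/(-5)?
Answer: -4766744/4145 ≈ -1150.0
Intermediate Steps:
U = -12/5 (U = -(-12)/(-5) = -(-12)*(-1)/5 = -4*⅗ = -12/5 ≈ -2.4000)
s(N) = -12/5
-1150 + s(8)/(-611 - 1047) = -1150 - 12/(5*(-611 - 1047)) = -1150 - 12/5/(-1658) = -1150 - 12/5*(-1/1658) = -1150 + 6/4145 = -4766744/4145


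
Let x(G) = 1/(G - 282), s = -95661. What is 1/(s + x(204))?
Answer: -78/7461559 ≈ -1.0454e-5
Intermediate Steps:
x(G) = 1/(-282 + G)
1/(s + x(204)) = 1/(-95661 + 1/(-282 + 204)) = 1/(-95661 + 1/(-78)) = 1/(-95661 - 1/78) = 1/(-7461559/78) = -78/7461559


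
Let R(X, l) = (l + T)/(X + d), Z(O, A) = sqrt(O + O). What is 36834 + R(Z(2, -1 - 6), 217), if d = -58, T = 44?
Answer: 2062443/56 ≈ 36829.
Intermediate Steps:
Z(O, A) = sqrt(2)*sqrt(O) (Z(O, A) = sqrt(2*O) = sqrt(2)*sqrt(O))
R(X, l) = (44 + l)/(-58 + X) (R(X, l) = (l + 44)/(X - 58) = (44 + l)/(-58 + X))
36834 + R(Z(2, -1 - 6), 217) = 36834 + (44 + 217)/(-58 + sqrt(2)*sqrt(2)) = 36834 + 261/(-58 + 2) = 36834 + 261/(-56) = 36834 - 1/56*261 = 36834 - 261/56 = 2062443/56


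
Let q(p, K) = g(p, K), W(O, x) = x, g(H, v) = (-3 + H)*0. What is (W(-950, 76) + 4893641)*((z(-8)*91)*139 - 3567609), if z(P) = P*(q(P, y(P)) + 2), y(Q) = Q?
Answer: -18449278833981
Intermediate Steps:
g(H, v) = 0
q(p, K) = 0
z(P) = 2*P (z(P) = P*(0 + 2) = P*2 = 2*P)
(W(-950, 76) + 4893641)*((z(-8)*91)*139 - 3567609) = (76 + 4893641)*(((2*(-8))*91)*139 - 3567609) = 4893717*(-16*91*139 - 3567609) = 4893717*(-1456*139 - 3567609) = 4893717*(-202384 - 3567609) = 4893717*(-3769993) = -18449278833981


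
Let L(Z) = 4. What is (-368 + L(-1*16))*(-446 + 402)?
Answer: 16016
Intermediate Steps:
(-368 + L(-1*16))*(-446 + 402) = (-368 + 4)*(-446 + 402) = -364*(-44) = 16016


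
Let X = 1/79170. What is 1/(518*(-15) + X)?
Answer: -79170/615150899 ≈ -0.00012870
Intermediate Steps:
X = 1/79170 ≈ 1.2631e-5
1/(518*(-15) + X) = 1/(518*(-15) + 1/79170) = 1/(-7770 + 1/79170) = 1/(-615150899/79170) = -79170/615150899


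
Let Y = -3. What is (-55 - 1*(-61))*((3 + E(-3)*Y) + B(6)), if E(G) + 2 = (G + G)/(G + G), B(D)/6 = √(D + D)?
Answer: 36 + 72*√3 ≈ 160.71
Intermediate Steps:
B(D) = 6*√2*√D (B(D) = 6*√(D + D) = 6*√(2*D) = 6*(√2*√D) = 6*√2*√D)
E(G) = -1 (E(G) = -2 + (G + G)/(G + G) = -2 + (2*G)/((2*G)) = -2 + (2*G)*(1/(2*G)) = -2 + 1 = -1)
(-55 - 1*(-61))*((3 + E(-3)*Y) + B(6)) = (-55 - 1*(-61))*((3 - 1*(-3)) + 6*√2*√6) = (-55 + 61)*((3 + 3) + 12*√3) = 6*(6 + 12*√3) = 36 + 72*√3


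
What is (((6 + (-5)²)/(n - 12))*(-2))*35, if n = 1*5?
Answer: 310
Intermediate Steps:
n = 5
(((6 + (-5)²)/(n - 12))*(-2))*35 = (((6 + (-5)²)/(5 - 12))*(-2))*35 = (((6 + 25)/(-7))*(-2))*35 = ((31*(-⅐))*(-2))*35 = -31/7*(-2)*35 = (62/7)*35 = 310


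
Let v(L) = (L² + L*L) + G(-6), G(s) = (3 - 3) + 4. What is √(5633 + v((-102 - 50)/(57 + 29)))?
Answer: √10434365/43 ≈ 75.122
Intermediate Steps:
G(s) = 4 (G(s) = 0 + 4 = 4)
v(L) = 4 + 2*L² (v(L) = (L² + L*L) + 4 = (L² + L²) + 4 = 2*L² + 4 = 4 + 2*L²)
√(5633 + v((-102 - 50)/(57 + 29))) = √(5633 + (4 + 2*((-102 - 50)/(57 + 29))²)) = √(5633 + (4 + 2*(-152/86)²)) = √(5633 + (4 + 2*(-152*1/86)²)) = √(5633 + (4 + 2*(-76/43)²)) = √(5633 + (4 + 2*(5776/1849))) = √(5633 + (4 + 11552/1849)) = √(5633 + 18948/1849) = √(10434365/1849) = √10434365/43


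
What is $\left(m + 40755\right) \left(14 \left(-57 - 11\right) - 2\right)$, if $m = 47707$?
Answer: $-84392748$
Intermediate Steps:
$\left(m + 40755\right) \left(14 \left(-57 - 11\right) - 2\right) = \left(47707 + 40755\right) \left(14 \left(-57 - 11\right) - 2\right) = 88462 \left(14 \left(-68\right) - 2\right) = 88462 \left(-952 - 2\right) = 88462 \left(-954\right) = -84392748$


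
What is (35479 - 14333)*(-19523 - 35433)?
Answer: -1162099576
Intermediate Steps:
(35479 - 14333)*(-19523 - 35433) = 21146*(-54956) = -1162099576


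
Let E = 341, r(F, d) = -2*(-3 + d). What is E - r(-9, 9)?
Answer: 353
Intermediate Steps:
r(F, d) = 6 - 2*d
E - r(-9, 9) = 341 - (6 - 2*9) = 341 - (6 - 18) = 341 - 1*(-12) = 341 + 12 = 353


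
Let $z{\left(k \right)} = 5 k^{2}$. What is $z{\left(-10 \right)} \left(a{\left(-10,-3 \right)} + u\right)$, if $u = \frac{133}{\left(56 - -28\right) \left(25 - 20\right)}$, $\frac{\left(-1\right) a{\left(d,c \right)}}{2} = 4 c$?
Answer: $\frac{36475}{3} \approx 12158.0$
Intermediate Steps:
$a{\left(d,c \right)} = - 8 c$ ($a{\left(d,c \right)} = - 2 \cdot 4 c = - 8 c$)
$u = \frac{19}{60}$ ($u = \frac{133}{\left(56 + \left(-9 + 37\right)\right) 5} = \frac{133}{\left(56 + 28\right) 5} = \frac{133}{84 \cdot 5} = \frac{133}{420} = 133 \cdot \frac{1}{420} = \frac{19}{60} \approx 0.31667$)
$z{\left(-10 \right)} \left(a{\left(-10,-3 \right)} + u\right) = 5 \left(-10\right)^{2} \left(\left(-8\right) \left(-3\right) + \frac{19}{60}\right) = 5 \cdot 100 \left(24 + \frac{19}{60}\right) = 500 \cdot \frac{1459}{60} = \frac{36475}{3}$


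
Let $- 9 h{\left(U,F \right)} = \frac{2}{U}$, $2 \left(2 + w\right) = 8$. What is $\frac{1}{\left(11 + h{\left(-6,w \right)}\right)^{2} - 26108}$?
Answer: $- \frac{729}{18943928} \approx -3.8482 \cdot 10^{-5}$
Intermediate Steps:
$w = 2$ ($w = -2 + \frac{1}{2} \cdot 8 = -2 + 4 = 2$)
$h{\left(U,F \right)} = - \frac{2}{9 U}$ ($h{\left(U,F \right)} = - \frac{2 \frac{1}{U}}{9} = - \frac{2}{9 U}$)
$\frac{1}{\left(11 + h{\left(-6,w \right)}\right)^{2} - 26108} = \frac{1}{\left(11 - \frac{2}{9 \left(-6\right)}\right)^{2} - 26108} = \frac{1}{\left(11 - - \frac{1}{27}\right)^{2} - 26108} = \frac{1}{\left(11 + \frac{1}{27}\right)^{2} - 26108} = \frac{1}{\left(\frac{298}{27}\right)^{2} - 26108} = \frac{1}{\frac{88804}{729} - 26108} = \frac{1}{- \frac{18943928}{729}} = - \frac{729}{18943928}$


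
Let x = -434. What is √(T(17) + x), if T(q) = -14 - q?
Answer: I*√465 ≈ 21.564*I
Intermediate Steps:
√(T(17) + x) = √((-14 - 1*17) - 434) = √((-14 - 17) - 434) = √(-31 - 434) = √(-465) = I*√465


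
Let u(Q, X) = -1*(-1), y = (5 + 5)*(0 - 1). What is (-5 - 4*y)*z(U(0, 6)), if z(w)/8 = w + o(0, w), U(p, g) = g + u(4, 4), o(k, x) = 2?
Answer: 2520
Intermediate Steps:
y = -10 (y = 10*(-1) = -10)
u(Q, X) = 1
U(p, g) = 1 + g (U(p, g) = g + 1 = 1 + g)
z(w) = 16 + 8*w (z(w) = 8*(w + 2) = 8*(2 + w) = 16 + 8*w)
(-5 - 4*y)*z(U(0, 6)) = (-5 - 4*(-10))*(16 + 8*(1 + 6)) = (-5 + 40)*(16 + 8*7) = 35*(16 + 56) = 35*72 = 2520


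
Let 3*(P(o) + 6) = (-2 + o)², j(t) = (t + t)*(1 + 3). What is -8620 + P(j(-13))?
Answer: -14642/3 ≈ -4880.7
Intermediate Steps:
j(t) = 8*t (j(t) = (2*t)*4 = 8*t)
P(o) = -6 + (-2 + o)²/3
-8620 + P(j(-13)) = -8620 + (-6 + (-2 + 8*(-13))²/3) = -8620 + (-6 + (-2 - 104)²/3) = -8620 + (-6 + (⅓)*(-106)²) = -8620 + (-6 + (⅓)*11236) = -8620 + (-6 + 11236/3) = -8620 + 11218/3 = -14642/3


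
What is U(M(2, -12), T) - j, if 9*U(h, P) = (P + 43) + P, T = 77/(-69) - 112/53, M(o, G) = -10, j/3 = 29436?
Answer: -2906347571/32913 ≈ -88304.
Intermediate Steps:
j = 88308 (j = 3*29436 = 88308)
T = -11809/3657 (T = 77*(-1/69) - 112*1/53 = -77/69 - 112/53 = -11809/3657 ≈ -3.2291)
U(h, P) = 43/9 + 2*P/9 (U(h, P) = ((P + 43) + P)/9 = ((43 + P) + P)/9 = (43 + 2*P)/9 = 43/9 + 2*P/9)
U(M(2, -12), T) - j = (43/9 + (2/9)*(-11809/3657)) - 1*88308 = (43/9 - 23618/32913) - 88308 = 133633/32913 - 88308 = -2906347571/32913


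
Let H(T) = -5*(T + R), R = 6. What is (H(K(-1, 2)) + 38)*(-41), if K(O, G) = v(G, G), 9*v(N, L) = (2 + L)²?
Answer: 328/9 ≈ 36.444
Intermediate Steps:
v(N, L) = (2 + L)²/9
K(O, G) = (2 + G)²/9
H(T) = -30 - 5*T (H(T) = -5*(T + 6) = -5*(6 + T) = -30 - 5*T)
(H(K(-1, 2)) + 38)*(-41) = ((-30 - 5*(2 + 2)²/9) + 38)*(-41) = ((-30 - 5*4²/9) + 38)*(-41) = ((-30 - 5*16/9) + 38)*(-41) = ((-30 - 80/9) + 38)*(-41) = (-350/9 + 38)*(-41) = -8/9*(-41) = 328/9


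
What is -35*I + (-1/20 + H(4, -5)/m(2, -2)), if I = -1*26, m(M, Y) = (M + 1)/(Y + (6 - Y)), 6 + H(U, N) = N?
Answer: 17759/20 ≈ 887.95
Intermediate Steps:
H(U, N) = -6 + N
m(M, Y) = ⅙ + M/6 (m(M, Y) = (1 + M)/6 = (1 + M)*(⅙) = ⅙ + M/6)
I = -26
-35*I + (-1/20 + H(4, -5)/m(2, -2)) = -35*(-26) + (-1/20 + (-6 - 5)/(⅙ + (⅙)*2)) = 910 + (-1*1/20 - 11/(⅙ + ⅓)) = 910 + (-1/20 - 11/½) = 910 + (-1/20 - 11*2) = 910 + (-1/20 - 22) = 910 - 441/20 = 17759/20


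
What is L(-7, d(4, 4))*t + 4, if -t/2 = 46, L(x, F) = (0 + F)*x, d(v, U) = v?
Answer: 2580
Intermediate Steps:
L(x, F) = F*x
t = -92 (t = -2*46 = -92)
L(-7, d(4, 4))*t + 4 = (4*(-7))*(-92) + 4 = -28*(-92) + 4 = 2576 + 4 = 2580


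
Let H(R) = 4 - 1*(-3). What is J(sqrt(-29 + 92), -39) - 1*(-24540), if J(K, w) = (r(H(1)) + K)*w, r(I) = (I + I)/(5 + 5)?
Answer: 122427/5 - 117*sqrt(7) ≈ 24176.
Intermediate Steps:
H(R) = 7 (H(R) = 4 + 3 = 7)
r(I) = I/5 (r(I) = (2*I)/10 = (2*I)*(1/10) = I/5)
J(K, w) = w*(7/5 + K) (J(K, w) = ((1/5)*7 + K)*w = (7/5 + K)*w = w*(7/5 + K))
J(sqrt(-29 + 92), -39) - 1*(-24540) = (1/5)*(-39)*(7 + 5*sqrt(-29 + 92)) - 1*(-24540) = (1/5)*(-39)*(7 + 5*sqrt(63)) + 24540 = (1/5)*(-39)*(7 + 5*(3*sqrt(7))) + 24540 = (1/5)*(-39)*(7 + 15*sqrt(7)) + 24540 = (-273/5 - 117*sqrt(7)) + 24540 = 122427/5 - 117*sqrt(7)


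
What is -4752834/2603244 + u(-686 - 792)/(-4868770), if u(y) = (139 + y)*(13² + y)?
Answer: -1154303921601/528108178745 ≈ -2.1857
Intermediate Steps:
u(y) = (139 + y)*(169 + y)
-4752834/2603244 + u(-686 - 792)/(-4868770) = -4752834/2603244 + (23491 + (-686 - 792)² + 308*(-686 - 792))/(-4868770) = -4752834*1/2603244 + (23491 + (-1478)² + 308*(-1478))*(-1/4868770) = -792139/433874 + (23491 + 2184484 - 455224)*(-1/4868770) = -792139/433874 + 1752751*(-1/4868770) = -792139/433874 - 1752751/4868770 = -1154303921601/528108178745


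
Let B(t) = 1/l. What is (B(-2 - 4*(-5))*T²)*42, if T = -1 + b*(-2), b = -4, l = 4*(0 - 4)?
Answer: -1029/8 ≈ -128.63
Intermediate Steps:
l = -16 (l = 4*(-4) = -16)
B(t) = -1/16 (B(t) = 1/(-16) = -1/16)
T = 7 (T = -1 - 4*(-2) = -1 + 8 = 7)
(B(-2 - 4*(-5))*T²)*42 = -1/16*7²*42 = -1/16*49*42 = -49/16*42 = -1029/8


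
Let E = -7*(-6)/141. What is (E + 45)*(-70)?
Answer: -149030/47 ≈ -3170.9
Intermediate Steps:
E = 14/47 (E = 42*(1/141) = 14/47 ≈ 0.29787)
(E + 45)*(-70) = (14/47 + 45)*(-70) = (2129/47)*(-70) = -149030/47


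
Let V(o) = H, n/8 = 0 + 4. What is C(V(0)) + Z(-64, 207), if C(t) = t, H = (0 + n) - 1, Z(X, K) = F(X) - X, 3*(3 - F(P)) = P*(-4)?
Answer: 38/3 ≈ 12.667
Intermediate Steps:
F(P) = 3 + 4*P/3 (F(P) = 3 - P*(-4)/3 = 3 - (-4)*P/3 = 3 + 4*P/3)
n = 32 (n = 8*(0 + 4) = 8*4 = 32)
Z(X, K) = 3 + X/3 (Z(X, K) = (3 + 4*X/3) - X = 3 + X/3)
H = 31 (H = (0 + 32) - 1 = 32 - 1 = 31)
V(o) = 31
C(V(0)) + Z(-64, 207) = 31 + (3 + (⅓)*(-64)) = 31 + (3 - 64/3) = 31 - 55/3 = 38/3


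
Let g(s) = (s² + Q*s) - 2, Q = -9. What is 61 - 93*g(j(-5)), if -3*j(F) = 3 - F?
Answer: -7939/3 ≈ -2646.3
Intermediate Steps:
j(F) = -1 + F/3 (j(F) = -(3 - F)/3 = -1 + F/3)
g(s) = -2 + s² - 9*s (g(s) = (s² - 9*s) - 2 = -2 + s² - 9*s)
61 - 93*g(j(-5)) = 61 - 93*(-2 + (-1 + (⅓)*(-5))² - 9*(-1 + (⅓)*(-5))) = 61 - 93*(-2 + (-1 - 5/3)² - 9*(-1 - 5/3)) = 61 - 93*(-2 + (-8/3)² - 9*(-8/3)) = 61 - 93*(-2 + 64/9 + 24) = 61 - 93*262/9 = 61 - 8122/3 = -7939/3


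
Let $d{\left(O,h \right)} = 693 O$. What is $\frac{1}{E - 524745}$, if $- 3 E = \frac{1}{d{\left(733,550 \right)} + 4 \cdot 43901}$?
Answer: $- \frac{2050719}{1076104541656} \approx -1.9057 \cdot 10^{-6}$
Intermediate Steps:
$E = - \frac{1}{2050719}$ ($E = - \frac{1}{3 \left(693 \cdot 733 + 4 \cdot 43901\right)} = - \frac{1}{3 \left(507969 + 175604\right)} = - \frac{1}{3 \cdot 683573} = \left(- \frac{1}{3}\right) \frac{1}{683573} = - \frac{1}{2050719} \approx -4.8763 \cdot 10^{-7}$)
$\frac{1}{E - 524745} = \frac{1}{- \frac{1}{2050719} - 524745} = \frac{1}{- \frac{1076104541656}{2050719}} = - \frac{2050719}{1076104541656}$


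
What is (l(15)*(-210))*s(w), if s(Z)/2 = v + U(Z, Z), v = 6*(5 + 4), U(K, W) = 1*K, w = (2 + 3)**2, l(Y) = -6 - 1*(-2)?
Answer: 132720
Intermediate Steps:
l(Y) = -4 (l(Y) = -6 + 2 = -4)
w = 25 (w = 5**2 = 25)
U(K, W) = K
v = 54 (v = 6*9 = 54)
s(Z) = 108 + 2*Z (s(Z) = 2*(54 + Z) = 108 + 2*Z)
(l(15)*(-210))*s(w) = (-4*(-210))*(108 + 2*25) = 840*(108 + 50) = 840*158 = 132720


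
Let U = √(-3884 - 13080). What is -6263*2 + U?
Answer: -12526 + 2*I*√4241 ≈ -12526.0 + 130.25*I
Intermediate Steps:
U = 2*I*√4241 (U = √(-16964) = 2*I*√4241 ≈ 130.25*I)
-6263*2 + U = -6263*2 + 2*I*√4241 = -12526 + 2*I*√4241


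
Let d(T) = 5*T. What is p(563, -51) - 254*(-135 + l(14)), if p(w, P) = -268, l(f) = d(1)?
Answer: 32752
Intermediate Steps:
l(f) = 5 (l(f) = 5*1 = 5)
p(563, -51) - 254*(-135 + l(14)) = -268 - 254*(-135 + 5) = -268 - 254*(-130) = -268 - 1*(-33020) = -268 + 33020 = 32752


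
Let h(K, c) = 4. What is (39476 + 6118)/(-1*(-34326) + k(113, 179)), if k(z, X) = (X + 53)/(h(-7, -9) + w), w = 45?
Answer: 1117053/841103 ≈ 1.3281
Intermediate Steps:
k(z, X) = 53/49 + X/49 (k(z, X) = (X + 53)/(4 + 45) = (53 + X)/49 = (53 + X)*(1/49) = 53/49 + X/49)
(39476 + 6118)/(-1*(-34326) + k(113, 179)) = (39476 + 6118)/(-1*(-34326) + (53/49 + (1/49)*179)) = 45594/(34326 + (53/49 + 179/49)) = 45594/(34326 + 232/49) = 45594/(1682206/49) = 45594*(49/1682206) = 1117053/841103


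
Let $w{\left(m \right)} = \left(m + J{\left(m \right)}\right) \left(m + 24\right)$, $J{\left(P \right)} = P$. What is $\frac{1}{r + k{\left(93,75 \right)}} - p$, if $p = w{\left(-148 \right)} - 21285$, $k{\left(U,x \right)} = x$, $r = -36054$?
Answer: $- \frac{554760202}{35979} \approx -15419.0$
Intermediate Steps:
$w{\left(m \right)} = 2 m \left(24 + m\right)$ ($w{\left(m \right)} = \left(m + m\right) \left(m + 24\right) = 2 m \left(24 + m\right)$)
$p = 15419$ ($p = 2 \left(-148\right) \left(24 - 148\right) - 21285 = 2 \left(-148\right) \left(-124\right) - 21285 = 36704 - 21285 = 15419$)
$\frac{1}{r + k{\left(93,75 \right)}} - p = \frac{1}{-36054 + 75} - 15419 = \frac{1}{-35979} - 15419 = - \frac{1}{35979} - 15419 = - \frac{554760202}{35979}$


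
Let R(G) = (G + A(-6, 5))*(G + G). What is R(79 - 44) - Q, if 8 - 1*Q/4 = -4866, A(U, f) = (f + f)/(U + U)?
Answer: -51313/3 ≈ -17104.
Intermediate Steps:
A(U, f) = f/U (A(U, f) = (2*f)/((2*U)) = (2*f)*(1/(2*U)) = f/U)
R(G) = 2*G*(-5/6 + G) (R(G) = (G + 5/(-6))*(G + G) = (G + 5*(-1/6))*(2*G) = (G - 5/6)*(2*G) = (-5/6 + G)*(2*G) = 2*G*(-5/6 + G))
Q = 19496 (Q = 32 - 4*(-4866) = 32 + 19464 = 19496)
R(79 - 44) - Q = (79 - 44)*(-5 + 6*(79 - 44))/3 - 1*19496 = (1/3)*35*(-5 + 6*35) - 19496 = (1/3)*35*(-5 + 210) - 19496 = (1/3)*35*205 - 19496 = 7175/3 - 19496 = -51313/3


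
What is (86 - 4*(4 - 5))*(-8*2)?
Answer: -1440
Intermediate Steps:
(86 - 4*(4 - 5))*(-8*2) = (86 - 4*(-1))*(-16) = (86 + 4)*(-16) = 90*(-16) = -1440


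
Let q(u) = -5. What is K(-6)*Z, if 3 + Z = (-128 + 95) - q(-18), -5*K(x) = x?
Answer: -186/5 ≈ -37.200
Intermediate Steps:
K(x) = -x/5
Z = -31 (Z = -3 + ((-128 + 95) - 1*(-5)) = -3 + (-33 + 5) = -3 - 28 = -31)
K(-6)*Z = -⅕*(-6)*(-31) = (6/5)*(-31) = -186/5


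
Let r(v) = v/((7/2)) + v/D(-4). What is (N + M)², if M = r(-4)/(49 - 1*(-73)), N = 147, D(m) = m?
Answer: 15759538369/729316 ≈ 21609.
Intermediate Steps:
r(v) = v/28 (r(v) = v/((7/2)) + v/(-4) = v/((7*(½))) + v*(-¼) = v/(7/2) - v/4 = v*(2/7) - v/4 = 2*v/7 - v/4 = v/28)
M = -1/854 (M = ((1/28)*(-4))/(49 - 1*(-73)) = -1/(7*(49 + 73)) = -⅐/122 = -⅐*1/122 = -1/854 ≈ -0.0011710)
(N + M)² = (147 - 1/854)² = (125537/854)² = 15759538369/729316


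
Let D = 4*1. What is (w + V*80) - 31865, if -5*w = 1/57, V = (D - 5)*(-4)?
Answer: -8990326/285 ≈ -31545.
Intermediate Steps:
D = 4
V = 4 (V = (4 - 5)*(-4) = -1*(-4) = 4)
w = -1/285 (w = -⅕/57 = -⅕*1/57 = -1/285 ≈ -0.0035088)
(w + V*80) - 31865 = (-1/285 + 4*80) - 31865 = (-1/285 + 320) - 31865 = 91199/285 - 31865 = -8990326/285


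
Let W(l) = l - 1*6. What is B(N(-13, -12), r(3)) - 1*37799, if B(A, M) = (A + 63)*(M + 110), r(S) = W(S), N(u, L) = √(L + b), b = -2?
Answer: -31058 + 107*I*√14 ≈ -31058.0 + 400.36*I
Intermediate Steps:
W(l) = -6 + l (W(l) = l - 6 = -6 + l)
N(u, L) = √(-2 + L) (N(u, L) = √(L - 2) = √(-2 + L))
r(S) = -6 + S
B(A, M) = (63 + A)*(110 + M)
B(N(-13, -12), r(3)) - 1*37799 = (6930 + 63*(-6 + 3) + 110*√(-2 - 12) + √(-2 - 12)*(-6 + 3)) - 1*37799 = (6930 + 63*(-3) + 110*√(-14) + √(-14)*(-3)) - 37799 = (6930 - 189 + 110*(I*√14) + (I*√14)*(-3)) - 37799 = (6930 - 189 + 110*I*√14 - 3*I*√14) - 37799 = (6741 + 107*I*√14) - 37799 = -31058 + 107*I*√14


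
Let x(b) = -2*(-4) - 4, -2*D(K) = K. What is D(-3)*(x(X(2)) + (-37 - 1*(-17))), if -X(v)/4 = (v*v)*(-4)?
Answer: -24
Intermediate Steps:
D(K) = -K/2
X(v) = 16*v² (X(v) = -4*v*v*(-4) = -4*v²*(-4) = -(-16)*v² = 16*v²)
x(b) = 4 (x(b) = 8 - 4 = 4)
D(-3)*(x(X(2)) + (-37 - 1*(-17))) = (-½*(-3))*(4 + (-37 - 1*(-17))) = 3*(4 + (-37 + 17))/2 = 3*(4 - 20)/2 = (3/2)*(-16) = -24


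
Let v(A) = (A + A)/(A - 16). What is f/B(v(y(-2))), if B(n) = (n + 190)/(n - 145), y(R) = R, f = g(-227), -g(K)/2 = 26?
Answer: 16939/428 ≈ 39.577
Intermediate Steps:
g(K) = -52 (g(K) = -2*26 = -52)
f = -52
v(A) = 2*A/(-16 + A) (v(A) = (2*A)/(-16 + A) = 2*A/(-16 + A))
B(n) = (190 + n)/(-145 + n)
f/B(v(y(-2))) = -52*(-145 + 2*(-2)/(-16 - 2))/(190 + 2*(-2)/(-16 - 2)) = -52*(-145 + 2*(-2)/(-18))/(190 + 2*(-2)/(-18)) = -52*(-145 + 2*(-2)*(-1/18))/(190 + 2*(-2)*(-1/18)) = -52*(-145 + 2/9)/(190 + 2/9) = -52/((1712/9)/(-1303/9)) = -52/((-9/1303*1712/9)) = -52/(-1712/1303) = -52*(-1303/1712) = 16939/428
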